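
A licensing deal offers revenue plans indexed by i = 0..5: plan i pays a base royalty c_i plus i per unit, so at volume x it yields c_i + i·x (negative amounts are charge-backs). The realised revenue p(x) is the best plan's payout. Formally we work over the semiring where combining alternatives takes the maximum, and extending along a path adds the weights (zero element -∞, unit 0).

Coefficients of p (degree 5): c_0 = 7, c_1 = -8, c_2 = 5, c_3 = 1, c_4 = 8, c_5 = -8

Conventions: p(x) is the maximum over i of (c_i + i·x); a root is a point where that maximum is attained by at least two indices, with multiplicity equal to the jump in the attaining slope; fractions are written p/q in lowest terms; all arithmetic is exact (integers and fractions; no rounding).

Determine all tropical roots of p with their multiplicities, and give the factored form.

hull edge (i=0, c=7) to (i=4, c=8): slope 1/4, span 4
hull edge (i=4, c=8) to (i=5, c=-8): slope -16, span 1
Factored form: p(x) = -8 ⊗ (x ⊕ (-1/4)) ⊗ (x ⊕ (-1/4)) ⊗ (x ⊕ (-1/4)) ⊗ (x ⊕ (-1/4)) ⊗ (x ⊕ 16)
Answer: roots = -1/4 (mult 4), 16 (mult 1)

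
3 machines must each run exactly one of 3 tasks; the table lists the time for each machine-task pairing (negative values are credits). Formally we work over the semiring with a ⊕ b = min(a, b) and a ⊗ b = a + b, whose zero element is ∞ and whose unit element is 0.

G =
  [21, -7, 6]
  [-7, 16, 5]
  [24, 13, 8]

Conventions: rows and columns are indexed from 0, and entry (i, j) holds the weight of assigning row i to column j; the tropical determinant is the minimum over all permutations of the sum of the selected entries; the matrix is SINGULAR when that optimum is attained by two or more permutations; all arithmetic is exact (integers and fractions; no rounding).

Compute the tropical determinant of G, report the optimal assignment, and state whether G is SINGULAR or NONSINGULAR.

σ = (0, 1, 2): 21 + 16 + 8 = 45
σ = (0, 2, 1): 21 + 5 + 13 = 39
σ = (1, 0, 2): (-7) + (-7) + 8 = -6
σ = (1, 2, 0): (-7) + 5 + 24 = 22
σ = (2, 0, 1): 6 + (-7) + 13 = 12
σ = (2, 1, 0): 6 + 16 + 24 = 46
Optimal value attained by: σ = (1, 0, 2).
Answer: det⊕(G) = -6; verdict: NONSINGULAR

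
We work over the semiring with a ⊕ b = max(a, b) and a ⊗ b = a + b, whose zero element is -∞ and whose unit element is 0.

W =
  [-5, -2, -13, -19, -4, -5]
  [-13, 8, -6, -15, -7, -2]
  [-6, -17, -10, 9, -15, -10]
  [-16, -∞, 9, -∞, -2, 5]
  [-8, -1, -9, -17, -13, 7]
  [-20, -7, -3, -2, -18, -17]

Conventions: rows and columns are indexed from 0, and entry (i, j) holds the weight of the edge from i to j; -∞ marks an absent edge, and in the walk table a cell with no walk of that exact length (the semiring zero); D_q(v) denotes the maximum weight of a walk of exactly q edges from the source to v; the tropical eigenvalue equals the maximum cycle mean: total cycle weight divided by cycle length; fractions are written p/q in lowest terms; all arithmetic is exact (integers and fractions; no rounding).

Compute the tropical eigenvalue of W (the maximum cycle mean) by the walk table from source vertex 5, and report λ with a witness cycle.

q=0: [-∞, -∞, -∞, -∞, -∞, 0]
q=1: [-20, -7, -3, -2, -18, -17]
q=2: [-9, 1, 7, 6, -4, 3]
q=3: [1, 9, 15, 16, 4, 11]
q=4: [9, 17, 25, 24, 14, 21]
q=5: [19, 25, 33, 34, 22, 29]
q=6: [27, 33, 43, 42, 32, 39]
Optimal cycle mean attained by: cycle 2->3->2, total 9 + 9, length 2.
Answer: λ = 9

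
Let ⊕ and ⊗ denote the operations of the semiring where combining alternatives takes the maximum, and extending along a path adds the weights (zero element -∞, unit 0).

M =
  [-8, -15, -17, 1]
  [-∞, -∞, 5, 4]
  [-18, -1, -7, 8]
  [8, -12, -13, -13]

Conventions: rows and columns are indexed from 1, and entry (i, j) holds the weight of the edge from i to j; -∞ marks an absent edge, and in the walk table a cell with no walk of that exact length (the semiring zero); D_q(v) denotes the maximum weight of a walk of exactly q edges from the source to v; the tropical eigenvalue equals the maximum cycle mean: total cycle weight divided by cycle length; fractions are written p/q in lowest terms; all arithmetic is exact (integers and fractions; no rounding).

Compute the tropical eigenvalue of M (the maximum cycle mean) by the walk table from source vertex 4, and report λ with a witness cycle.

q=0: [-∞, -∞, -∞, 0]
q=1: [8, -12, -13, -13]
q=2: [0, -7, -7, 9]
q=3: [17, -3, -2, 1]
q=4: [9, 2, 2, 18]
Optimal cycle mean attained by: cycle 1->4->1, total 1 + 8, length 2.
Answer: λ = 9/2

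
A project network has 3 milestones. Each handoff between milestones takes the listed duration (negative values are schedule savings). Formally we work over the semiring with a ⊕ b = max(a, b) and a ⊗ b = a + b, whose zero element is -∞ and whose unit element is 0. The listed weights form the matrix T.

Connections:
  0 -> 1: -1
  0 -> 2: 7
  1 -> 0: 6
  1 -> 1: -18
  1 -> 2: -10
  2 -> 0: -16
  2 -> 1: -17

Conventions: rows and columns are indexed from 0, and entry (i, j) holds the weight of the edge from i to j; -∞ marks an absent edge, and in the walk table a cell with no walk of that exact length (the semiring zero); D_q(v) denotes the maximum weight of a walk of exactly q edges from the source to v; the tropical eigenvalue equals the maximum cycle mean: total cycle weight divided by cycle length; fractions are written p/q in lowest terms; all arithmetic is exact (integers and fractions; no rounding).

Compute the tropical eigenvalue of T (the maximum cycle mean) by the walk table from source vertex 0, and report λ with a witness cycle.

q=0: [0, -∞, -∞]
q=1: [-∞, -1, 7]
q=2: [5, -10, -11]
q=3: [-4, 4, 12]
Optimal cycle mean attained by: cycle 0->1->0, total (-1) + 6, length 2.
Answer: λ = 5/2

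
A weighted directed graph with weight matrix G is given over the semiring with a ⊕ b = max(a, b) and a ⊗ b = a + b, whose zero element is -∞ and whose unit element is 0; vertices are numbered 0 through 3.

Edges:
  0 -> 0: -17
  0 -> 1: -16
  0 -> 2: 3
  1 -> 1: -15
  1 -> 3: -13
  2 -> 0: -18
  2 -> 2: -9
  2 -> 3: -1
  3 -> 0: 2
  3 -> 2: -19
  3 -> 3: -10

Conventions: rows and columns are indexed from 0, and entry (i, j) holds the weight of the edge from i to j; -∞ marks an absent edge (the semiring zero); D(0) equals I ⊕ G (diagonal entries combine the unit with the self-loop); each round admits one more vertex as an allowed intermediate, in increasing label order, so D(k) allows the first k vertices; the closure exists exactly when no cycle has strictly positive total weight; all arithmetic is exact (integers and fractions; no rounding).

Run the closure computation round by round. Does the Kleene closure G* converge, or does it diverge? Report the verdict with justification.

D(0):
  [0, -16, 3, -∞]
  [-∞, 0, -∞, -13]
  [-18, -∞, 0, -1]
  [2, -∞, -19, 0]
D(1):
  [0, -16, 3, -∞]
  [-∞, 0, -∞, -13]
  [-18, -34, 0, -1]
  [2, -14, 5, 0]
D(2):
  [0, -16, 3, -29]
  [-∞, 0, -∞, -13]
  [-18, -34, 0, -1]
  [2, -14, 5, 0]
Detection: at round 3, diagonal entry (3, 3) turns strictly positive.
Key observation: the cycle 3->0->2->3 has total weight 2 + 3 + (-1), which is strictly positive.
Answer: DIVERGES — positive cycle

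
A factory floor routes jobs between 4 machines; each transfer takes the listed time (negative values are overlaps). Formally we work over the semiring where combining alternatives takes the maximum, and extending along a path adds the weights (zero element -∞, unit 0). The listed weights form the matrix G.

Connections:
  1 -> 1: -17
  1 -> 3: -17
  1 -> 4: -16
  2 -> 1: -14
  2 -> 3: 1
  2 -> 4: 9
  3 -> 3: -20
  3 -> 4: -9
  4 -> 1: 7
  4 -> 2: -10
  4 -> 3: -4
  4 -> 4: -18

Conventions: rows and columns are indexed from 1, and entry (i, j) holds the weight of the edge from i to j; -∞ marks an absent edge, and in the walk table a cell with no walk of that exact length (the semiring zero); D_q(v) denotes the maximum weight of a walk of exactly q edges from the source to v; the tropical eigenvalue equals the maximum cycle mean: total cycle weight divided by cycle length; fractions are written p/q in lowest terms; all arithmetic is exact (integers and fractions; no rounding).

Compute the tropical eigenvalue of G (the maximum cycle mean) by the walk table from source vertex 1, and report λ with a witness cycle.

q=0: [0, -∞, -∞, -∞]
q=1: [-17, -∞, -17, -16]
q=2: [-9, -26, -20, -26]
q=3: [-19, -36, -25, -17]
q=4: [-10, -27, -21, -27]
Optimal cycle mean attained by: cycle 2->4->2, total 9 + (-10), length 2.
Answer: λ = -1/2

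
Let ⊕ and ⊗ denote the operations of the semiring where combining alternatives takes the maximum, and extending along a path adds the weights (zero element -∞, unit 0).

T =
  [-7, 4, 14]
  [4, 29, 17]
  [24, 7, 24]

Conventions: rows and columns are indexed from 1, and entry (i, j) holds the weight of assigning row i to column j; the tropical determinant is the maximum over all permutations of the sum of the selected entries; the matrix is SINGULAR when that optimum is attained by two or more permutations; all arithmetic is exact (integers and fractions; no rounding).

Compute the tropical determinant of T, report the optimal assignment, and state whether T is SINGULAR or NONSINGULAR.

σ = (1, 2, 3): (-7) + 29 + 24 = 46
σ = (1, 3, 2): (-7) + 17 + 7 = 17
σ = (2, 1, 3): 4 + 4 + 24 = 32
σ = (2, 3, 1): 4 + 17 + 24 = 45
σ = (3, 1, 2): 14 + 4 + 7 = 25
σ = (3, 2, 1): 14 + 29 + 24 = 67
Optimal value attained by: σ = (3, 2, 1).
Answer: det⊕(T) = 67; verdict: NONSINGULAR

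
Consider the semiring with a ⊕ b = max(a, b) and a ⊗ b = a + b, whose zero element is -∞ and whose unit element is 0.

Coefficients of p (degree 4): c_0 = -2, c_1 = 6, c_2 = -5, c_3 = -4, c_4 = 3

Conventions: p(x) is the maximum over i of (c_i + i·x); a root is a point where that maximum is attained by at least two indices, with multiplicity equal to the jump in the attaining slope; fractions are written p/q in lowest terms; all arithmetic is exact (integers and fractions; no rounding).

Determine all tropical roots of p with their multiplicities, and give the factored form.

hull edge (i=0, c=-2) to (i=1, c=6): slope 8, span 1
hull edge (i=1, c=6) to (i=4, c=3): slope -1, span 3
Factored form: p(x) = 3 ⊗ (x ⊕ (-8)) ⊗ (x ⊕ 1) ⊗ (x ⊕ 1) ⊗ (x ⊕ 1)
Answer: roots = -8 (mult 1), 1 (mult 3)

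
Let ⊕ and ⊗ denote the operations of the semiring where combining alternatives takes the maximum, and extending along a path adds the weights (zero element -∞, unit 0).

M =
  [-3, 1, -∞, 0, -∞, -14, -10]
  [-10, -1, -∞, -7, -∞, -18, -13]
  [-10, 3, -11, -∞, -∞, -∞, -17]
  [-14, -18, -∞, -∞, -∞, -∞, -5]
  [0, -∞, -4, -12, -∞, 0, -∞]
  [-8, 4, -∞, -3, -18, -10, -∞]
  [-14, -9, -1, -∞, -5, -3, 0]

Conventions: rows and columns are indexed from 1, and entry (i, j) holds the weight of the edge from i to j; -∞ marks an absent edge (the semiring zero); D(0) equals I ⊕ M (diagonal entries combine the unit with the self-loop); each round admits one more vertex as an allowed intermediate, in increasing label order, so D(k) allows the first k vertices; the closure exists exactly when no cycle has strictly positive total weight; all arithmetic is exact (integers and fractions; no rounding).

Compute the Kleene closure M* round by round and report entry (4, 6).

D(0):
  [0, 1, -∞, 0, -∞, -14, -10]
  [-10, 0, -∞, -7, -∞, -18, -13]
  [-10, 3, 0, -∞, -∞, -∞, -17]
  [-14, -18, -∞, 0, -∞, -∞, -5]
  [0, -∞, -4, -12, 0, 0, -∞]
  [-8, 4, -∞, -3, -18, 0, -∞]
  [-14, -9, -1, -∞, -5, -3, 0]
D(1):
  [0, 1, -∞, 0, -∞, -14, -10]
  [-10, 0, -∞, -7, -∞, -18, -13]
  [-10, 3, 0, -10, -∞, -24, -17]
  [-14, -13, -∞, 0, -∞, -28, -5]
  [0, 1, -4, 0, 0, 0, -10]
  [-8, 4, -∞, -3, -18, 0, -18]
  [-14, -9, -1, -14, -5, -3, 0]
D(2):
  [0, 1, -∞, 0, -∞, -14, -10]
  [-10, 0, -∞, -7, -∞, -18, -13]
  [-7, 3, 0, -4, -∞, -15, -10]
  [-14, -13, -∞, 0, -∞, -28, -5]
  [0, 1, -4, 0, 0, 0, -10]
  [-6, 4, -∞, -3, -18, 0, -9]
  [-14, -9, -1, -14, -5, -3, 0]
D(3):
  [0, 1, -∞, 0, -∞, -14, -10]
  [-10, 0, -∞, -7, -∞, -18, -13]
  [-7, 3, 0, -4, -∞, -15, -10]
  [-14, -13, -∞, 0, -∞, -28, -5]
  [0, 1, -4, 0, 0, 0, -10]
  [-6, 4, -∞, -3, -18, 0, -9]
  [-8, 2, -1, -5, -5, -3, 0]
D(4):
  [0, 1, -∞, 0, -∞, -14, -5]
  [-10, 0, -∞, -7, -∞, -18, -12]
  [-7, 3, 0, -4, -∞, -15, -9]
  [-14, -13, -∞, 0, -∞, -28, -5]
  [0, 1, -4, 0, 0, 0, -5]
  [-6, 4, -∞, -3, -18, 0, -8]
  [-8, 2, -1, -5, -5, -3, 0]
D(5):
  [0, 1, -∞, 0, -∞, -14, -5]
  [-10, 0, -∞, -7, -∞, -18, -12]
  [-7, 3, 0, -4, -∞, -15, -9]
  [-14, -13, -∞, 0, -∞, -28, -5]
  [0, 1, -4, 0, 0, 0, -5]
  [-6, 4, -22, -3, -18, 0, -8]
  [-5, 2, -1, -5, -5, -3, 0]
D(6):
  [0, 1, -36, 0, -32, -14, -5]
  [-10, 0, -40, -7, -36, -18, -12]
  [-7, 3, 0, -4, -33, -15, -9]
  [-14, -13, -50, 0, -46, -28, -5]
  [0, 4, -4, 0, 0, 0, -5]
  [-6, 4, -22, -3, -18, 0, -8]
  [-5, 2, -1, -5, -5, -3, 0]
D(7):
  [0, 1, -6, 0, -10, -8, -5]
  [-10, 0, -13, -7, -17, -15, -12]
  [-7, 3, 0, -4, -14, -12, -9]
  [-10, -3, -6, 0, -10, -8, -5]
  [0, 4, -4, 0, 0, 0, -5]
  [-6, 4, -9, -3, -13, 0, -8]
  [-5, 2, -1, -5, -5, -3, 0]
Answer: M*[4][6] = -8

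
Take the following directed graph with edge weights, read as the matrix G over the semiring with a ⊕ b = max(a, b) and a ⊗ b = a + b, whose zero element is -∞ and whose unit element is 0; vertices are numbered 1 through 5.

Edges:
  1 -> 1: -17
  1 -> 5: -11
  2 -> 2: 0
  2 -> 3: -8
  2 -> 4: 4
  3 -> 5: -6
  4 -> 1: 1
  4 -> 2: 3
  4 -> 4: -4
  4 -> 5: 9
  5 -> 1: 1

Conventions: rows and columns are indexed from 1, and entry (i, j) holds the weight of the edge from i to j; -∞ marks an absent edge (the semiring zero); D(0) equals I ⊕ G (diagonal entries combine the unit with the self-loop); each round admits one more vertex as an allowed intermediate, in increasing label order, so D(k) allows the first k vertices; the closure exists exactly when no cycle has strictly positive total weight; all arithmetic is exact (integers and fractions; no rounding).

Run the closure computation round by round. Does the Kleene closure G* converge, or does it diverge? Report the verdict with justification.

D(0):
  [0, -∞, -∞, -∞, -11]
  [-∞, 0, -8, 4, -∞]
  [-∞, -∞, 0, -∞, -6]
  [1, 3, -∞, 0, 9]
  [1, -∞, -∞, -∞, 0]
D(1):
  [0, -∞, -∞, -∞, -11]
  [-∞, 0, -8, 4, -∞]
  [-∞, -∞, 0, -∞, -6]
  [1, 3, -∞, 0, 9]
  [1, -∞, -∞, -∞, 0]
Detection: at round 2, diagonal entry (4, 4) turns strictly positive.
Key observation: the cycle 4->2->4 has total weight 3 + 4, which is strictly positive.
Answer: DIVERGES — positive cycle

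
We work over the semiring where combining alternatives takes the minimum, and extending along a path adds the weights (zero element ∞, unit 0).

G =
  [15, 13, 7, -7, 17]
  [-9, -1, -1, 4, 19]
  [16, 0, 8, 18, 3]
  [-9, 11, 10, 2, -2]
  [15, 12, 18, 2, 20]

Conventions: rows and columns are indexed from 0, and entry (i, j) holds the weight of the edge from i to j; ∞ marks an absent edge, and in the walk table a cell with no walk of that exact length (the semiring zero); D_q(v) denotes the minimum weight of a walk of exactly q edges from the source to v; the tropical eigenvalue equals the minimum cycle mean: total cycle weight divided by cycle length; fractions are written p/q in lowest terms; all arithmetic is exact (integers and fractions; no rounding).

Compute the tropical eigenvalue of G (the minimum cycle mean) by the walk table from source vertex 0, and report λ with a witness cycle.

q=0: [0, ∞, ∞, ∞, ∞]
q=1: [15, 13, 7, -7, 17]
q=2: [-16, 4, 3, -5, -9]
q=3: [-14, -3, -9, -23, -7]
q=4: [-32, -12, -13, -21, -25]
q=5: [-30, -19, -25, -39, -23]
Optimal cycle mean attained by: cycle 0->3->0, total (-7) + (-9), length 2.
Answer: λ = -8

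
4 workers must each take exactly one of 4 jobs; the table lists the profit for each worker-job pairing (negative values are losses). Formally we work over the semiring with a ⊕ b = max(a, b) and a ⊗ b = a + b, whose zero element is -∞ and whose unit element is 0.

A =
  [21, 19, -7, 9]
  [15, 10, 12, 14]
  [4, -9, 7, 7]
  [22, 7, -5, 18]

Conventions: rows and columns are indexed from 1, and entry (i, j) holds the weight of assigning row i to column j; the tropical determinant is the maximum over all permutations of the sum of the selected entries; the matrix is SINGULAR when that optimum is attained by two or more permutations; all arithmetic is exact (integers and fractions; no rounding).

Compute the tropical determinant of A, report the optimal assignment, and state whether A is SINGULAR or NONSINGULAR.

σ = (1, 2, 3, 4): 21 + 10 + 7 + 18 = 56
σ = (1, 2, 4, 3): 21 + 10 + 7 + (-5) = 33
σ = (1, 3, 2, 4): 21 + 12 + (-9) + 18 = 42
σ = (1, 3, 4, 2): 21 + 12 + 7 + 7 = 47
σ = (1, 4, 2, 3): 21 + 14 + (-9) + (-5) = 21
σ = (1, 4, 3, 2): 21 + 14 + 7 + 7 = 49
σ = (2, 1, 3, 4): 19 + 15 + 7 + 18 = 59
σ = (2, 1, 4, 3): 19 + 15 + 7 + (-5) = 36
σ = (2, 3, 1, 4): 19 + 12 + 4 + 18 = 53
σ = (2, 3, 4, 1): 19 + 12 + 7 + 22 = 60
σ = (2, 4, 1, 3): 19 + 14 + 4 + (-5) = 32
σ = (2, 4, 3, 1): 19 + 14 + 7 + 22 = 62
σ = (3, 1, 2, 4): (-7) + 15 + (-9) + 18 = 17
σ = (3, 1, 4, 2): (-7) + 15 + 7 + 7 = 22
σ = (3, 2, 1, 4): (-7) + 10 + 4 + 18 = 25
σ = (3, 2, 4, 1): (-7) + 10 + 7 + 22 = 32
σ = (3, 4, 1, 2): (-7) + 14 + 4 + 7 = 18
σ = (3, 4, 2, 1): (-7) + 14 + (-9) + 22 = 20
σ = (4, 1, 2, 3): 9 + 15 + (-9) + (-5) = 10
σ = (4, 1, 3, 2): 9 + 15 + 7 + 7 = 38
σ = (4, 2, 1, 3): 9 + 10 + 4 + (-5) = 18
σ = (4, 2, 3, 1): 9 + 10 + 7 + 22 = 48
σ = (4, 3, 1, 2): 9 + 12 + 4 + 7 = 32
σ = (4, 3, 2, 1): 9 + 12 + (-9) + 22 = 34
Optimal value attained by: σ = (2, 4, 3, 1).
Answer: det⊕(A) = 62; verdict: NONSINGULAR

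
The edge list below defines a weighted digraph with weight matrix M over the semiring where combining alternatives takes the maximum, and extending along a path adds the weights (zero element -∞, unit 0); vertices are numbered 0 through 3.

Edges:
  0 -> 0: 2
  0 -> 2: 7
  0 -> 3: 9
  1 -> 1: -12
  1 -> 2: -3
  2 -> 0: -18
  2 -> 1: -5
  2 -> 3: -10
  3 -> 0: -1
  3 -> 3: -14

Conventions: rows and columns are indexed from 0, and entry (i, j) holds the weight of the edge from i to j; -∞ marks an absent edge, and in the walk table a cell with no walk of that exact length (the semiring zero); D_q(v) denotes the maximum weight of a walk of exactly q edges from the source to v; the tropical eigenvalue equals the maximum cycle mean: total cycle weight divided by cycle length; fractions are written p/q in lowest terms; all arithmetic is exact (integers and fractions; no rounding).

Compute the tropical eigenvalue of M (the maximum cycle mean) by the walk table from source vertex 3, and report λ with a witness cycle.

q=0: [-∞, -∞, -∞, 0]
q=1: [-1, -∞, -∞, -14]
q=2: [1, -∞, 6, 8]
q=3: [7, 1, 8, 10]
q=4: [9, 3, 14, 16]
Optimal cycle mean attained by: cycle 0->3->0, total 9 + (-1), length 2.
Answer: λ = 4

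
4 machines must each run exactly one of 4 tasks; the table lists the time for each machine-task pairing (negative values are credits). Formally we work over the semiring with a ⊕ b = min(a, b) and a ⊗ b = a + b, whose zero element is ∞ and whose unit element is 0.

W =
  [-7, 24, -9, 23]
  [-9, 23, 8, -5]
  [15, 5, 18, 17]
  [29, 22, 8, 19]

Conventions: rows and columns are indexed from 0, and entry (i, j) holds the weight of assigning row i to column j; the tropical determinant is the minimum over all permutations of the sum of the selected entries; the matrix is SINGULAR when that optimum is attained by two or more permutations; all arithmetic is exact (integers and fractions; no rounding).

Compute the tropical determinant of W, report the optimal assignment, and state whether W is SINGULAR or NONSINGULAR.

σ = (0, 1, 2, 3): (-7) + 23 + 18 + 19 = 53
σ = (0, 1, 3, 2): (-7) + 23 + 17 + 8 = 41
σ = (0, 2, 1, 3): (-7) + 8 + 5 + 19 = 25
σ = (0, 2, 3, 1): (-7) + 8 + 17 + 22 = 40
σ = (0, 3, 1, 2): (-7) + (-5) + 5 + 8 = 1
σ = (0, 3, 2, 1): (-7) + (-5) + 18 + 22 = 28
σ = (1, 0, 2, 3): 24 + (-9) + 18 + 19 = 52
σ = (1, 0, 3, 2): 24 + (-9) + 17 + 8 = 40
σ = (1, 2, 0, 3): 24 + 8 + 15 + 19 = 66
σ = (1, 2, 3, 0): 24 + 8 + 17 + 29 = 78
σ = (1, 3, 0, 2): 24 + (-5) + 15 + 8 = 42
σ = (1, 3, 2, 0): 24 + (-5) + 18 + 29 = 66
σ = (2, 0, 1, 3): (-9) + (-9) + 5 + 19 = 6
σ = (2, 0, 3, 1): (-9) + (-9) + 17 + 22 = 21
σ = (2, 1, 0, 3): (-9) + 23 + 15 + 19 = 48
σ = (2, 1, 3, 0): (-9) + 23 + 17 + 29 = 60
σ = (2, 3, 0, 1): (-9) + (-5) + 15 + 22 = 23
σ = (2, 3, 1, 0): (-9) + (-5) + 5 + 29 = 20
σ = (3, 0, 1, 2): 23 + (-9) + 5 + 8 = 27
σ = (3, 0, 2, 1): 23 + (-9) + 18 + 22 = 54
σ = (3, 1, 0, 2): 23 + 23 + 15 + 8 = 69
σ = (3, 1, 2, 0): 23 + 23 + 18 + 29 = 93
σ = (3, 2, 0, 1): 23 + 8 + 15 + 22 = 68
σ = (3, 2, 1, 0): 23 + 8 + 5 + 29 = 65
Optimal value attained by: σ = (0, 3, 1, 2).
Answer: det⊕(W) = 1; verdict: NONSINGULAR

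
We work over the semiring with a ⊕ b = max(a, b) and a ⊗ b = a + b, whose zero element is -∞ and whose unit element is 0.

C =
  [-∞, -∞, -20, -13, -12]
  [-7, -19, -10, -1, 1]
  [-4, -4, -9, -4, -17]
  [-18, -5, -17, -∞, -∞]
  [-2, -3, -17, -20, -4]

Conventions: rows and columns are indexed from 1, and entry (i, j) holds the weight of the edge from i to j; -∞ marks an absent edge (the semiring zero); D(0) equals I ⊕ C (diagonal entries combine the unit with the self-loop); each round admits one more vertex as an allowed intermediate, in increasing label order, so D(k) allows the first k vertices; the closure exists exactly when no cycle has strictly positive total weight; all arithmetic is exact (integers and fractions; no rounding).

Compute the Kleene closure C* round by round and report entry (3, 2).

D(0):
  [0, -∞, -20, -13, -12]
  [-7, 0, -10, -1, 1]
  [-4, -4, 0, -4, -17]
  [-18, -5, -17, 0, -∞]
  [-2, -3, -17, -20, 0]
D(1):
  [0, -∞, -20, -13, -12]
  [-7, 0, -10, -1, 1]
  [-4, -4, 0, -4, -16]
  [-18, -5, -17, 0, -30]
  [-2, -3, -17, -15, 0]
D(2):
  [0, -∞, -20, -13, -12]
  [-7, 0, -10, -1, 1]
  [-4, -4, 0, -4, -3]
  [-12, -5, -15, 0, -4]
  [-2, -3, -13, -4, 0]
D(3):
  [0, -24, -20, -13, -12]
  [-7, 0, -10, -1, 1]
  [-4, -4, 0, -4, -3]
  [-12, -5, -15, 0, -4]
  [-2, -3, -13, -4, 0]
D(4):
  [0, -18, -20, -13, -12]
  [-7, 0, -10, -1, 1]
  [-4, -4, 0, -4, -3]
  [-12, -5, -15, 0, -4]
  [-2, -3, -13, -4, 0]
D(5):
  [0, -15, -20, -13, -12]
  [-1, 0, -10, -1, 1]
  [-4, -4, 0, -4, -3]
  [-6, -5, -15, 0, -4]
  [-2, -3, -13, -4, 0]
Answer: C*[3][2] = -4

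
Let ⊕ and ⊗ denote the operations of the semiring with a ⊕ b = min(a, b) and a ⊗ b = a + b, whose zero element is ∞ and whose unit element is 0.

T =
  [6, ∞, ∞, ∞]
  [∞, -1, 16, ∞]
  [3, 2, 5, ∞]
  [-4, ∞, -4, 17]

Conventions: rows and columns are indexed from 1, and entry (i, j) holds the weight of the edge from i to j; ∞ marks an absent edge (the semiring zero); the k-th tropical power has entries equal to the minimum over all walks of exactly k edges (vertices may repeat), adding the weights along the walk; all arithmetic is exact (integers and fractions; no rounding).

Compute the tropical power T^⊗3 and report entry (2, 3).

T^⊗2:
  [12, ∞, ∞, ∞]
  [19, -2, 15, ∞]
  [8, 1, 10, ∞]
  [-1, -2, 1, 34]
T^⊗3:
  [18, ∞, ∞, ∞]
  [18, -3, 14, ∞]
  [13, 0, 15, ∞]
  [4, -3, 6, 51]
Key observation: the optimum is the walk 2->2->2->3, with weight (-1) + (-1) + 16 = 14.
Optimal value attained by: walk 2->2->2->3.
Answer: (T^⊗3)[2][3] = 14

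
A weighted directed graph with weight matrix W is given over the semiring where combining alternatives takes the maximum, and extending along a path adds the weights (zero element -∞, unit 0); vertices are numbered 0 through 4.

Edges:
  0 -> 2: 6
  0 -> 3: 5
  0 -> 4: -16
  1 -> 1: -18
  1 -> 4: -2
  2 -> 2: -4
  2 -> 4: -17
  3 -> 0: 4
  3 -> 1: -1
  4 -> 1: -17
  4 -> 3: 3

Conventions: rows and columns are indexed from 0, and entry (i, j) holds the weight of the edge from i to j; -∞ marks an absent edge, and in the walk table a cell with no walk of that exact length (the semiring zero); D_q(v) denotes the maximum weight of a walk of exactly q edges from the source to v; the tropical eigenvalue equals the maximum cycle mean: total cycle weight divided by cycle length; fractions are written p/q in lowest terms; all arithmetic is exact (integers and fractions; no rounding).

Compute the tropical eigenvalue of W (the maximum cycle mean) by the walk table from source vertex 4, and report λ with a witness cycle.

q=0: [-∞, -∞, -∞, -∞, 0]
q=1: [-∞, -17, -∞, 3, -∞]
q=2: [7, 2, -∞, -∞, -19]
q=3: [-∞, -16, 13, 12, 0]
q=4: [16, 11, 9, 3, -4]
q=5: [7, 2, 22, 21, 9]
Optimal cycle mean attained by: cycle 0->3->0, total 5 + 4, length 2.
Answer: λ = 9/2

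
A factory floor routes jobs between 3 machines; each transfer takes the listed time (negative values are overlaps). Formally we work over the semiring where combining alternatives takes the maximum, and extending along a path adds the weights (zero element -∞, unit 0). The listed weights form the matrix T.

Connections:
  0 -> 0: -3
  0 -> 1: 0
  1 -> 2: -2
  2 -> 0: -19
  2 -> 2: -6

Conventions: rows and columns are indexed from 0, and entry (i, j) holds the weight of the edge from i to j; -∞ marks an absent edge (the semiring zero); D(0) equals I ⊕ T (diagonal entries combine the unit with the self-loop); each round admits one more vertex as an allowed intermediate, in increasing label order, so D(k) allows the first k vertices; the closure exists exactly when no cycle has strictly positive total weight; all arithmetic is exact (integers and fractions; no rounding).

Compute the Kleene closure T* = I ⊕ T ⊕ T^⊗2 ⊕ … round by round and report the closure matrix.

D(0):
  [0, 0, -∞]
  [-∞, 0, -2]
  [-19, -∞, 0]
D(1):
  [0, 0, -∞]
  [-∞, 0, -2]
  [-19, -19, 0]
D(2):
  [0, 0, -2]
  [-∞, 0, -2]
  [-19, -19, 0]
D(3):
  [0, 0, -2]
  [-21, 0, -2]
  [-19, -19, 0]
Answer: T* = [[0, 0, -2], [-21, 0, -2], [-19, -19, 0]]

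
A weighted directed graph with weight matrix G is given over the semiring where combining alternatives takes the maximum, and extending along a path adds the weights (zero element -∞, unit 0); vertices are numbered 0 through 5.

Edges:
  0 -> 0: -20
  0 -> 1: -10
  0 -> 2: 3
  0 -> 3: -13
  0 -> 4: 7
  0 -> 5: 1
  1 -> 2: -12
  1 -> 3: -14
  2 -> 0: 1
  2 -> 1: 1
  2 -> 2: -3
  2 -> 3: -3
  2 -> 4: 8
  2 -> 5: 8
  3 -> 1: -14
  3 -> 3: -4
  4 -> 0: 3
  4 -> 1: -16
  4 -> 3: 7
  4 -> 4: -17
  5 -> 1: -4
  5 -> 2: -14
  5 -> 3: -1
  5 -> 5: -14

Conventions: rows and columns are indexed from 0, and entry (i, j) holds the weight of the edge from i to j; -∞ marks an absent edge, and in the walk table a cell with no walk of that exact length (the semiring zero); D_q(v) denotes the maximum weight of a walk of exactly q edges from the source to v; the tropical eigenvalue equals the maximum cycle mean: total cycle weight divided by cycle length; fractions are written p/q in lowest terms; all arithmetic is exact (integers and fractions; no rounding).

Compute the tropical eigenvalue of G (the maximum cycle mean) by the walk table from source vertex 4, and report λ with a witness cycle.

q=0: [-∞, -∞, -∞, -∞, 0, -∞]
q=1: [3, -16, -∞, 7, -17, -∞]
q=2: [-14, -7, 6, 3, 10, 4]
q=3: [13, 7, 3, 17, 14, 14]
q=4: [17, 10, 16, 21, 20, 14]
q=5: [23, 17, 20, 27, 24, 24]
q=6: [27, 21, 26, 31, 30, 28]
Optimal cycle mean attained by: cycle 0->4->0, total 7 + 3, length 2.
Answer: λ = 5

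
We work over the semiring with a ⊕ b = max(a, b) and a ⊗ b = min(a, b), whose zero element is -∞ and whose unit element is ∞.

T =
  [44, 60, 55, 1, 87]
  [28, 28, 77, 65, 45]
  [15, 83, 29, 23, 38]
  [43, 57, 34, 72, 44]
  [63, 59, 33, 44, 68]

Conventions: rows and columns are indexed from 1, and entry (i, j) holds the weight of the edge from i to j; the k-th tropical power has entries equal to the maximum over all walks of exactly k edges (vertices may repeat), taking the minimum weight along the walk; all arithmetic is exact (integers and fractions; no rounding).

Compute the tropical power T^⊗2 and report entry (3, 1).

T^⊗2:
  [63, 59, 60, 60, 68]
  [45, 77, 34, 65, 45]
  [38, 38, 77, 65, 45]
  [44, 57, 57, 72, 45]
  [63, 60, 59, 59, 68]
Key observation: the optimum is the walk 3->5->1, with weight 38 min 63 = 38.
Optimal value attained by: walk 3->5->1.
Answer: (T^⊗2)[3][1] = 38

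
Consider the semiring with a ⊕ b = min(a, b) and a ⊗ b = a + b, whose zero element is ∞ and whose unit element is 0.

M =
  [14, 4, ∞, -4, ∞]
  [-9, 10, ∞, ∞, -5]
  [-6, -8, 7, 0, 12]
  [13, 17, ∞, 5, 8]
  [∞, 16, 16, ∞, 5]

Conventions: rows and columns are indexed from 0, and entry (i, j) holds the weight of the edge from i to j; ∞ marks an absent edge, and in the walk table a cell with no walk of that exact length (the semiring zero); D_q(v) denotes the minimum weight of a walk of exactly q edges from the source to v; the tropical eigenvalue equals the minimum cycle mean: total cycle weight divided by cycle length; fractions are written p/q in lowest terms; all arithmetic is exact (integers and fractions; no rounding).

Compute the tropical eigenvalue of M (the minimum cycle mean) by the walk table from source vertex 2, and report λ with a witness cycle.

q=0: [∞, ∞, 0, ∞, ∞]
q=1: [-6, -8, 7, 0, 12]
q=2: [-17, -2, 14, -10, -13]
q=3: [-11, -13, 3, -21, -8]
q=4: [-22, -7, 8, -16, -18]
q=5: [-16, -18, -2, -26, -13]
Optimal cycle mean attained by: cycle 0->1->0, total 4 + (-9), length 2.
Answer: λ = -5/2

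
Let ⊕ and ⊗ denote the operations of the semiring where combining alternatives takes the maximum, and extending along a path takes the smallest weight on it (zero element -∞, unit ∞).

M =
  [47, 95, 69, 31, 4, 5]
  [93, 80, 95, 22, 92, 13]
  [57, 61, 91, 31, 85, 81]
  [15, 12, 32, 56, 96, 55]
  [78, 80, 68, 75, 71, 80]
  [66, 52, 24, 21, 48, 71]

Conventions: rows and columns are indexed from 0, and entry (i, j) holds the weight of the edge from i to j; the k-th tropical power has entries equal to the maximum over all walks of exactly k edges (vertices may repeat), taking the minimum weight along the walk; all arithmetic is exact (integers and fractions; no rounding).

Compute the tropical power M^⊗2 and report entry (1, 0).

M^⊗2:
  [93, 80, 95, 31, 92, 69]
  [80, 93, 91, 75, 85, 81]
  [78, 80, 91, 75, 85, 81]
  [78, 80, 68, 75, 71, 80]
  [80, 80, 80, 71, 80, 71]
  [66, 66, 66, 48, 52, 71]
Key observation: the optimum is the walk 1->1->0, with weight 80 min 93 = 80.
Optimal value attained by: walk 1->1->0.
Answer: (M^⊗2)[1][0] = 80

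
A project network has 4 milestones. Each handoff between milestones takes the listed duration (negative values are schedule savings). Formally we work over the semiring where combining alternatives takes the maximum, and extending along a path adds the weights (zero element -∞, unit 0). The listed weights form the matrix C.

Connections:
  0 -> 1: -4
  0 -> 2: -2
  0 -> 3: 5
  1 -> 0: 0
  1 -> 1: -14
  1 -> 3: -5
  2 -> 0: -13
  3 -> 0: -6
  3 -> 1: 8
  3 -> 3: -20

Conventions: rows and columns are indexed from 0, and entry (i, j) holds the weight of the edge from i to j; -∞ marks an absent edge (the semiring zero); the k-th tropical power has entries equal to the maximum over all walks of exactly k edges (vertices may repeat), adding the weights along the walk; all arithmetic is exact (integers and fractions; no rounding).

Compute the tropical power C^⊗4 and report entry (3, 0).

C^⊗2:
  [-1, 13, -∞, -9]
  [-11, 3, -2, 5]
  [-∞, -17, -15, -8]
  [8, -6, -8, 3]
C^⊗3:
  [13, -1, -3, 8]
  [3, 13, -13, -2]
  [-14, 0, -∞, -22]
  [-3, 11, 6, 13]
C^⊗4:
  [2, 16, 11, 18]
  [13, 6, 1, 8]
  [0, -14, -16, -5]
  [11, 21, -5, 6]
Key observation: the optimum is the walk 3->1->3->1->0, with weight 8 + (-5) + 8 + 0 = 11.
Optimal value attained by: walk 3->1->3->1->0.
Answer: (C^⊗4)[3][0] = 11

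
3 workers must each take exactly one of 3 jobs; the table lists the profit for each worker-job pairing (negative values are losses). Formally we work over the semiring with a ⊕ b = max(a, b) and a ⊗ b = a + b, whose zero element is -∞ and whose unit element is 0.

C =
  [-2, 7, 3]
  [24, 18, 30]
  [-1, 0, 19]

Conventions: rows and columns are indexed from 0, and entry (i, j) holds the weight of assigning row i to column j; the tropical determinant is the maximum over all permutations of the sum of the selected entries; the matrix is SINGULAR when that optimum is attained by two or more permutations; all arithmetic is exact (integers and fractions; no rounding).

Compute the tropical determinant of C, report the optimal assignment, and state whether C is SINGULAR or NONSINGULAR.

σ = (0, 1, 2): (-2) + 18 + 19 = 35
σ = (0, 2, 1): (-2) + 30 + 0 = 28
σ = (1, 0, 2): 7 + 24 + 19 = 50
σ = (1, 2, 0): 7 + 30 + (-1) = 36
σ = (2, 0, 1): 3 + 24 + 0 = 27
σ = (2, 1, 0): 3 + 18 + (-1) = 20
Optimal value attained by: σ = (1, 0, 2).
Answer: det⊕(C) = 50; verdict: NONSINGULAR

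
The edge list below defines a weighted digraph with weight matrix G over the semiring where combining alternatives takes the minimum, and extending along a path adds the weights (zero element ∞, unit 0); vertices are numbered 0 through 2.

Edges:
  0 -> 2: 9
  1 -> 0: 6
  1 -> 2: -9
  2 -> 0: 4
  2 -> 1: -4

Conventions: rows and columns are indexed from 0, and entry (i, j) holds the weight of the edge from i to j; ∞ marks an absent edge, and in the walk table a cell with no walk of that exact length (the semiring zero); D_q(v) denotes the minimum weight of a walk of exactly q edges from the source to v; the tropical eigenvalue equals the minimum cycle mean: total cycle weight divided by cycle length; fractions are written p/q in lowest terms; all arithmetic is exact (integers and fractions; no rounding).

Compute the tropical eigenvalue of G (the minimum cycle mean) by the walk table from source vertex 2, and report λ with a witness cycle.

q=0: [∞, ∞, 0]
q=1: [4, -4, ∞]
q=2: [2, ∞, -13]
q=3: [-9, -17, 11]
Optimal cycle mean attained by: cycle 1->2->1, total (-9) + (-4), length 2.
Answer: λ = -13/2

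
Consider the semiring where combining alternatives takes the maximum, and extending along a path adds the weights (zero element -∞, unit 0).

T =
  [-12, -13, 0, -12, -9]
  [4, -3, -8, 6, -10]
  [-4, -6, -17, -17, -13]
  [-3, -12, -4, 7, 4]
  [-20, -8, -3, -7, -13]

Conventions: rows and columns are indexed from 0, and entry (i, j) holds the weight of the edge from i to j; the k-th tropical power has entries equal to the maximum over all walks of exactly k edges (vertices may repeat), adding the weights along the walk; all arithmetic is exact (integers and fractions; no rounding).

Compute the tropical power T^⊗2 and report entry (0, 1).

T^⊗2:
  [-4, -6, -12, -5, -8]
  [3, -6, 4, 13, 10]
  [-2, -9, -4, 0, -13]
  [4, -4, 3, 14, 11]
  [-4, -9, -11, 0, -3]
Key observation: the optimum is the walk 0->2->1, with weight 0 + (-6) = -6.
Optimal value attained by: walk 0->2->1.
Answer: (T^⊗2)[0][1] = -6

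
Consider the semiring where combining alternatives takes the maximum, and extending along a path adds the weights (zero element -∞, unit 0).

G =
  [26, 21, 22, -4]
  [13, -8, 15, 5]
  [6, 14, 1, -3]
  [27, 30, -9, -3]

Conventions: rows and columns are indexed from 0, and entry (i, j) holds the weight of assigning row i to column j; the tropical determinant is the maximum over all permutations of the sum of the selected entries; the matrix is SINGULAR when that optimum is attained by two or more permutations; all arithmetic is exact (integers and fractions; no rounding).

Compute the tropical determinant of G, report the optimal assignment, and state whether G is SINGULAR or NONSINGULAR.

σ = (0, 1, 2, 3): 26 + (-8) + 1 + (-3) = 16
σ = (0, 1, 3, 2): 26 + (-8) + (-3) + (-9) = 6
σ = (0, 2, 1, 3): 26 + 15 + 14 + (-3) = 52
σ = (0, 2, 3, 1): 26 + 15 + (-3) + 30 = 68
σ = (0, 3, 1, 2): 26 + 5 + 14 + (-9) = 36
σ = (0, 3, 2, 1): 26 + 5 + 1 + 30 = 62
σ = (1, 0, 2, 3): 21 + 13 + 1 + (-3) = 32
σ = (1, 0, 3, 2): 21 + 13 + (-3) + (-9) = 22
σ = (1, 2, 0, 3): 21 + 15 + 6 + (-3) = 39
σ = (1, 2, 3, 0): 21 + 15 + (-3) + 27 = 60
σ = (1, 3, 0, 2): 21 + 5 + 6 + (-9) = 23
σ = (1, 3, 2, 0): 21 + 5 + 1 + 27 = 54
σ = (2, 0, 1, 3): 22 + 13 + 14 + (-3) = 46
σ = (2, 0, 3, 1): 22 + 13 + (-3) + 30 = 62
σ = (2, 1, 0, 3): 22 + (-8) + 6 + (-3) = 17
σ = (2, 1, 3, 0): 22 + (-8) + (-3) + 27 = 38
σ = (2, 3, 0, 1): 22 + 5 + 6 + 30 = 63
σ = (2, 3, 1, 0): 22 + 5 + 14 + 27 = 68
σ = (3, 0, 1, 2): (-4) + 13 + 14 + (-9) = 14
σ = (3, 0, 2, 1): (-4) + 13 + 1 + 30 = 40
σ = (3, 1, 0, 2): (-4) + (-8) + 6 + (-9) = -15
σ = (3, 1, 2, 0): (-4) + (-8) + 1 + 27 = 16
σ = (3, 2, 0, 1): (-4) + 15 + 6 + 30 = 47
σ = (3, 2, 1, 0): (-4) + 15 + 14 + 27 = 52
Optimal value attained by: σ = (0, 2, 3, 1).
Answer: det⊕(G) = 68; verdict: SINGULAR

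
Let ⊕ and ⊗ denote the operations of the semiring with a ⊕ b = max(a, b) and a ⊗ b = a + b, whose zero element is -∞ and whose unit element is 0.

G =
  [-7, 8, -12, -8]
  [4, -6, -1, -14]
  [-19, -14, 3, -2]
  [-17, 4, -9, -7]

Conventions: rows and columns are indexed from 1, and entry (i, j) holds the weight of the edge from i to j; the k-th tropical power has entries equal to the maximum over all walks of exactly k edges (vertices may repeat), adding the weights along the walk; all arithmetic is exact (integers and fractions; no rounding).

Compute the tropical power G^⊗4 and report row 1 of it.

G^⊗2:
  [12, 2, 7, -6]
  [-2, 12, 2, -3]
  [-10, 2, 6, 1]
  [8, -2, 3, -10]
G^⊗3:
  [6, 20, 10, 5]
  [16, 6, 11, 0]
  [6, 5, 9, 4]
  [2, 16, 6, 1]
G^⊗4:
  [24, 14, 19, 8]
  [10, 24, 14, 9]
  [9, 14, 12, 7]
  [20, 10, 15, 4]
Answer: row 1 of G^⊗4 = [24, 14, 19, 8]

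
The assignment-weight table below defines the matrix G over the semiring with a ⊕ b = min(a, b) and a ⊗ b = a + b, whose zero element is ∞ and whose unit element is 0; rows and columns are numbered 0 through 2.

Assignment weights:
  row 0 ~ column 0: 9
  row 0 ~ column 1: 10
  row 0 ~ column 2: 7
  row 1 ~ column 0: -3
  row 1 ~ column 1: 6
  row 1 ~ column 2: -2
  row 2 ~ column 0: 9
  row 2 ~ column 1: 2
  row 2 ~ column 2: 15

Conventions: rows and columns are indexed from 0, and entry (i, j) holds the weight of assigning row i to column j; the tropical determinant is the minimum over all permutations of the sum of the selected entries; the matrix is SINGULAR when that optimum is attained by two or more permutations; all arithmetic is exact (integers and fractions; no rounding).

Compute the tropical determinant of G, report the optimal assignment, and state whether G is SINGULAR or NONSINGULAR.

σ = (0, 1, 2): 9 + 6 + 15 = 30
σ = (0, 2, 1): 9 + (-2) + 2 = 9
σ = (1, 0, 2): 10 + (-3) + 15 = 22
σ = (1, 2, 0): 10 + (-2) + 9 = 17
σ = (2, 0, 1): 7 + (-3) + 2 = 6
σ = (2, 1, 0): 7 + 6 + 9 = 22
Optimal value attained by: σ = (2, 0, 1).
Answer: det⊕(G) = 6; verdict: NONSINGULAR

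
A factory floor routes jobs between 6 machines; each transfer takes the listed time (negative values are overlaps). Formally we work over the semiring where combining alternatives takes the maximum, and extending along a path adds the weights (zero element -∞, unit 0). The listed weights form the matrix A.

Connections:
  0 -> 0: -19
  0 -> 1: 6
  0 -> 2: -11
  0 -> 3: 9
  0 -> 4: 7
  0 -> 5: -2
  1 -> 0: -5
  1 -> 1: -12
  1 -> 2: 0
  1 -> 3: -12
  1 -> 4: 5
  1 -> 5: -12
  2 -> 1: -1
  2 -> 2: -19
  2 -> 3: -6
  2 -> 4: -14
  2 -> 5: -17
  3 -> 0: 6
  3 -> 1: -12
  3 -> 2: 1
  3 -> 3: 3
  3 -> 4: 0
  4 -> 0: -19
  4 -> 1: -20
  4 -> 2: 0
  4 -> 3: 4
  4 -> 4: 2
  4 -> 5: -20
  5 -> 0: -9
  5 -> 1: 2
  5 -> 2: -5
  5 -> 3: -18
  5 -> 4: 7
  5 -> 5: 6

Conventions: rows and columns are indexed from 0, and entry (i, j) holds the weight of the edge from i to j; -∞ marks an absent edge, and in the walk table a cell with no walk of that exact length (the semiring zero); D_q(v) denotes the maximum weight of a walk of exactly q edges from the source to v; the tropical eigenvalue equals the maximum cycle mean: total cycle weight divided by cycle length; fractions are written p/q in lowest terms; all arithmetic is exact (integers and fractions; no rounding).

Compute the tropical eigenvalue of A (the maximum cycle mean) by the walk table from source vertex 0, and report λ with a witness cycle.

q=0: [0, -∞, -∞, -∞, -∞, -∞]
q=1: [-19, 6, -11, 9, 7, -2]
q=2: [15, 0, 10, 12, 11, 4]
q=3: [18, 21, 13, 24, 22, 13]
q=4: [30, 24, 25, 27, 26, 19]
q=5: [33, 36, 28, 39, 37, 28]
q=6: [45, 39, 40, 42, 41, 34]
Optimal cycle mean attained by: cycle 0->3->0, total 9 + 6, length 2.
Answer: λ = 15/2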